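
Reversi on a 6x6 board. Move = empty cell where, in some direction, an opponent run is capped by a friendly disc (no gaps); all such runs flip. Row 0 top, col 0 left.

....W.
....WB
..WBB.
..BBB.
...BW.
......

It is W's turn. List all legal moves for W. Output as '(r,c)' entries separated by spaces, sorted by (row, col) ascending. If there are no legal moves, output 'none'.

Answer: (2,5) (4,1) (4,2)

Derivation:
(0,5): no bracket -> illegal
(1,2): no bracket -> illegal
(1,3): no bracket -> illegal
(2,1): no bracket -> illegal
(2,5): flips 2 -> legal
(3,1): no bracket -> illegal
(3,5): no bracket -> illegal
(4,1): flips 2 -> legal
(4,2): flips 2 -> legal
(4,5): no bracket -> illegal
(5,2): no bracket -> illegal
(5,3): no bracket -> illegal
(5,4): no bracket -> illegal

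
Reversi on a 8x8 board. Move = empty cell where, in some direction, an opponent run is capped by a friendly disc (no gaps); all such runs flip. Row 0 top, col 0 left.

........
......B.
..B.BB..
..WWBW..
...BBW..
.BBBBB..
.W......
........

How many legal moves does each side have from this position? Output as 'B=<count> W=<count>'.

Answer: B=10 W=12

Derivation:
-- B to move --
(2,1): flips 1 -> legal
(2,3): flips 1 -> legal
(2,6): flips 1 -> legal
(3,1): flips 2 -> legal
(3,6): flips 2 -> legal
(4,1): no bracket -> illegal
(4,2): flips 2 -> legal
(4,6): flips 2 -> legal
(5,0): no bracket -> illegal
(5,6): flips 1 -> legal
(6,0): no bracket -> illegal
(6,2): no bracket -> illegal
(7,0): flips 1 -> legal
(7,1): flips 1 -> legal
(7,2): no bracket -> illegal
B mobility = 10
-- W to move --
(0,5): no bracket -> illegal
(0,6): no bracket -> illegal
(0,7): flips 5 -> legal
(1,1): flips 1 -> legal
(1,2): flips 1 -> legal
(1,3): flips 1 -> legal
(1,4): no bracket -> illegal
(1,5): flips 2 -> legal
(1,7): no bracket -> illegal
(2,1): no bracket -> illegal
(2,3): flips 1 -> legal
(2,6): no bracket -> illegal
(2,7): no bracket -> illegal
(3,1): no bracket -> illegal
(3,6): no bracket -> illegal
(4,0): no bracket -> illegal
(4,1): flips 1 -> legal
(4,2): flips 2 -> legal
(4,6): no bracket -> illegal
(5,0): no bracket -> illegal
(5,6): no bracket -> illegal
(6,0): no bracket -> illegal
(6,2): flips 2 -> legal
(6,3): flips 3 -> legal
(6,4): no bracket -> illegal
(6,5): flips 3 -> legal
(6,6): flips 2 -> legal
W mobility = 12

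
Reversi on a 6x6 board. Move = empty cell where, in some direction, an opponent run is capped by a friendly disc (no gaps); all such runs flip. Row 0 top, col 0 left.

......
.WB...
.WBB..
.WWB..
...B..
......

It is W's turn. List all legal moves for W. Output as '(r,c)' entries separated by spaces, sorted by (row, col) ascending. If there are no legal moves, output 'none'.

(0,1): no bracket -> illegal
(0,2): flips 2 -> legal
(0,3): flips 1 -> legal
(1,3): flips 2 -> legal
(1,4): flips 1 -> legal
(2,4): flips 2 -> legal
(3,4): flips 1 -> legal
(4,2): no bracket -> illegal
(4,4): flips 2 -> legal
(5,2): no bracket -> illegal
(5,3): no bracket -> illegal
(5,4): flips 1 -> legal

Answer: (0,2) (0,3) (1,3) (1,4) (2,4) (3,4) (4,4) (5,4)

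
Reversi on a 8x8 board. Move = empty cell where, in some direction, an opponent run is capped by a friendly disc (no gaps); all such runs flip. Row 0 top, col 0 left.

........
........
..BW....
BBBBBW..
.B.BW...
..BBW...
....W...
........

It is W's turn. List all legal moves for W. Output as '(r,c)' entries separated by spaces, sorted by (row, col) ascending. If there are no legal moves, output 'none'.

(1,1): flips 2 -> legal
(1,2): no bracket -> illegal
(1,3): no bracket -> illegal
(2,0): no bracket -> illegal
(2,1): flips 3 -> legal
(2,4): flips 1 -> legal
(2,5): no bracket -> illegal
(4,0): no bracket -> illegal
(4,2): flips 2 -> legal
(4,5): flips 1 -> legal
(5,0): flips 2 -> legal
(5,1): flips 2 -> legal
(6,1): no bracket -> illegal
(6,2): flips 1 -> legal
(6,3): flips 3 -> legal

Answer: (1,1) (2,1) (2,4) (4,2) (4,5) (5,0) (5,1) (6,2) (6,3)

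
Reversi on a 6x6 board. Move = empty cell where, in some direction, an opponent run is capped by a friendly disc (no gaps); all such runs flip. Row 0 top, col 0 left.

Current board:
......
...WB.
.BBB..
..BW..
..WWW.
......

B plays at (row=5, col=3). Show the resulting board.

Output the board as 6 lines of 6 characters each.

Place B at (5,3); scan 8 dirs for brackets.
Dir NW: opp run (4,2), next='.' -> no flip
Dir N: opp run (4,3) (3,3) capped by B -> flip
Dir NE: opp run (4,4), next='.' -> no flip
Dir W: first cell '.' (not opp) -> no flip
Dir E: first cell '.' (not opp) -> no flip
Dir SW: edge -> no flip
Dir S: edge -> no flip
Dir SE: edge -> no flip
All flips: (3,3) (4,3)

Answer: ......
...WB.
.BBB..
..BB..
..WBW.
...B..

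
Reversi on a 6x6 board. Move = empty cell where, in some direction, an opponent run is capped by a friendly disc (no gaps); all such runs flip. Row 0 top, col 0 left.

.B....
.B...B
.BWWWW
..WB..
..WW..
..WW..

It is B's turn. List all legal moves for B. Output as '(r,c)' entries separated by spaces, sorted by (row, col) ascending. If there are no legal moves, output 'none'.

Answer: (1,3) (3,1) (3,5) (5,1) (5,4)

Derivation:
(1,2): no bracket -> illegal
(1,3): flips 1 -> legal
(1,4): no bracket -> illegal
(3,1): flips 1 -> legal
(3,4): no bracket -> illegal
(3,5): flips 1 -> legal
(4,1): no bracket -> illegal
(4,4): no bracket -> illegal
(5,1): flips 1 -> legal
(5,4): flips 2 -> legal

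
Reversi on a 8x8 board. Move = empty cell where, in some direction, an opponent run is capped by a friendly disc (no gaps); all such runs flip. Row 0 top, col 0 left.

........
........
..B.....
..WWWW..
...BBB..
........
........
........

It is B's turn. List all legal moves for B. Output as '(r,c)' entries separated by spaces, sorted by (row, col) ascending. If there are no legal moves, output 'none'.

Answer: (2,1) (2,3) (2,4) (2,5) (2,6) (4,2)

Derivation:
(2,1): flips 1 -> legal
(2,3): flips 2 -> legal
(2,4): flips 1 -> legal
(2,5): flips 2 -> legal
(2,6): flips 1 -> legal
(3,1): no bracket -> illegal
(3,6): no bracket -> illegal
(4,1): no bracket -> illegal
(4,2): flips 1 -> legal
(4,6): no bracket -> illegal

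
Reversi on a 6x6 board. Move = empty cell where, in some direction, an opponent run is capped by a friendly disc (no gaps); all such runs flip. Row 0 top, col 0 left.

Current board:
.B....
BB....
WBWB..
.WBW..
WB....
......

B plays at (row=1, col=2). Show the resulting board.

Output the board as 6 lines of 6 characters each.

Answer: .B....
BBB...
WBBB..
.WBW..
WB....
......

Derivation:
Place B at (1,2); scan 8 dirs for brackets.
Dir NW: first cell 'B' (not opp) -> no flip
Dir N: first cell '.' (not opp) -> no flip
Dir NE: first cell '.' (not opp) -> no flip
Dir W: first cell 'B' (not opp) -> no flip
Dir E: first cell '.' (not opp) -> no flip
Dir SW: first cell 'B' (not opp) -> no flip
Dir S: opp run (2,2) capped by B -> flip
Dir SE: first cell 'B' (not opp) -> no flip
All flips: (2,2)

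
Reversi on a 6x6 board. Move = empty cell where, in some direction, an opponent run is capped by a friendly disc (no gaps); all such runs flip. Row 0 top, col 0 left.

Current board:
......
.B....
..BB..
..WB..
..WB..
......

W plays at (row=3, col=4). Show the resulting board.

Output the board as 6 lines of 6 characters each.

Place W at (3,4); scan 8 dirs for brackets.
Dir NW: opp run (2,3), next='.' -> no flip
Dir N: first cell '.' (not opp) -> no flip
Dir NE: first cell '.' (not opp) -> no flip
Dir W: opp run (3,3) capped by W -> flip
Dir E: first cell '.' (not opp) -> no flip
Dir SW: opp run (4,3), next='.' -> no flip
Dir S: first cell '.' (not opp) -> no flip
Dir SE: first cell '.' (not opp) -> no flip
All flips: (3,3)

Answer: ......
.B....
..BB..
..WWW.
..WB..
......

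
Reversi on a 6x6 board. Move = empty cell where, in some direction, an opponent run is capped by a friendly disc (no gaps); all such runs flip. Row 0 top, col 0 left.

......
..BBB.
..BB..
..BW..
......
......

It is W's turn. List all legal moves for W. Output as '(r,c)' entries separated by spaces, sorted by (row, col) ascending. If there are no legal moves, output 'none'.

Answer: (0,3) (1,1) (3,1)

Derivation:
(0,1): no bracket -> illegal
(0,2): no bracket -> illegal
(0,3): flips 2 -> legal
(0,4): no bracket -> illegal
(0,5): no bracket -> illegal
(1,1): flips 1 -> legal
(1,5): no bracket -> illegal
(2,1): no bracket -> illegal
(2,4): no bracket -> illegal
(2,5): no bracket -> illegal
(3,1): flips 1 -> legal
(3,4): no bracket -> illegal
(4,1): no bracket -> illegal
(4,2): no bracket -> illegal
(4,3): no bracket -> illegal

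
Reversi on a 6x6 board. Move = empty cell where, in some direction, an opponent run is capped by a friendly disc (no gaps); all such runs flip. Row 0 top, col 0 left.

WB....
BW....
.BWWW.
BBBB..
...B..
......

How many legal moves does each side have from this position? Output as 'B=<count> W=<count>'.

Answer: B=5 W=7

Derivation:
-- B to move --
(0,2): no bracket -> illegal
(1,2): flips 2 -> legal
(1,3): flips 2 -> legal
(1,4): flips 1 -> legal
(1,5): flips 1 -> legal
(2,0): no bracket -> illegal
(2,5): flips 3 -> legal
(3,4): no bracket -> illegal
(3,5): no bracket -> illegal
B mobility = 5
-- W to move --
(0,2): flips 1 -> legal
(1,2): no bracket -> illegal
(2,0): flips 2 -> legal
(3,4): no bracket -> illegal
(4,0): flips 1 -> legal
(4,1): flips 3 -> legal
(4,2): flips 2 -> legal
(4,4): flips 1 -> legal
(5,2): no bracket -> illegal
(5,3): flips 2 -> legal
(5,4): no bracket -> illegal
W mobility = 7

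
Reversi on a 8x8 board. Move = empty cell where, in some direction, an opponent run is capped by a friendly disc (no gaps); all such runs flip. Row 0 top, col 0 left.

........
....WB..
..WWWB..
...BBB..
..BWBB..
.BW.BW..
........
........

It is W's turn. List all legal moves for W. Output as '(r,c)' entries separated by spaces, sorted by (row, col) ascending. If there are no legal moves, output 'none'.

(0,4): no bracket -> illegal
(0,5): flips 4 -> legal
(0,6): flips 1 -> legal
(1,6): flips 3 -> legal
(2,6): flips 1 -> legal
(3,1): no bracket -> illegal
(3,2): flips 1 -> legal
(3,6): flips 1 -> legal
(4,0): no bracket -> illegal
(4,1): flips 1 -> legal
(4,6): flips 3 -> legal
(5,0): flips 1 -> legal
(5,3): flips 1 -> legal
(5,6): flips 2 -> legal
(6,0): flips 3 -> legal
(6,1): no bracket -> illegal
(6,2): no bracket -> illegal
(6,3): no bracket -> illegal
(6,4): flips 3 -> legal
(6,5): flips 1 -> legal

Answer: (0,5) (0,6) (1,6) (2,6) (3,2) (3,6) (4,1) (4,6) (5,0) (5,3) (5,6) (6,0) (6,4) (6,5)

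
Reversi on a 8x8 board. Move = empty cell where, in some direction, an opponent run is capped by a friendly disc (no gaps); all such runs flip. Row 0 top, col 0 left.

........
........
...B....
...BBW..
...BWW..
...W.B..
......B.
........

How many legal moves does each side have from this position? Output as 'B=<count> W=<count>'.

Answer: B=6 W=8

Derivation:
-- B to move --
(2,4): no bracket -> illegal
(2,5): flips 2 -> legal
(2,6): no bracket -> illegal
(3,6): flips 1 -> legal
(4,2): no bracket -> illegal
(4,6): flips 2 -> legal
(5,2): no bracket -> illegal
(5,4): flips 1 -> legal
(5,6): flips 1 -> legal
(6,2): no bracket -> illegal
(6,3): flips 1 -> legal
(6,4): no bracket -> illegal
B mobility = 6
-- W to move --
(1,2): flips 2 -> legal
(1,3): flips 3 -> legal
(1,4): no bracket -> illegal
(2,2): flips 1 -> legal
(2,4): flips 1 -> legal
(2,5): no bracket -> illegal
(3,2): flips 2 -> legal
(4,2): flips 1 -> legal
(4,6): no bracket -> illegal
(5,2): no bracket -> illegal
(5,4): no bracket -> illegal
(5,6): no bracket -> illegal
(5,7): no bracket -> illegal
(6,4): no bracket -> illegal
(6,5): flips 1 -> legal
(6,7): no bracket -> illegal
(7,5): no bracket -> illegal
(7,6): no bracket -> illegal
(7,7): flips 2 -> legal
W mobility = 8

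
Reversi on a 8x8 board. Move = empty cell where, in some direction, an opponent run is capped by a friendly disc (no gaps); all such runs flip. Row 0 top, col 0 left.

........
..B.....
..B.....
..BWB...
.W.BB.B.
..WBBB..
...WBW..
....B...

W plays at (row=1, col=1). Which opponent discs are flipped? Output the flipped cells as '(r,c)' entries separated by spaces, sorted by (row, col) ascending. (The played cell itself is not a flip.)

Answer: (2,2)

Derivation:
Dir NW: first cell '.' (not opp) -> no flip
Dir N: first cell '.' (not opp) -> no flip
Dir NE: first cell '.' (not opp) -> no flip
Dir W: first cell '.' (not opp) -> no flip
Dir E: opp run (1,2), next='.' -> no flip
Dir SW: first cell '.' (not opp) -> no flip
Dir S: first cell '.' (not opp) -> no flip
Dir SE: opp run (2,2) capped by W -> flip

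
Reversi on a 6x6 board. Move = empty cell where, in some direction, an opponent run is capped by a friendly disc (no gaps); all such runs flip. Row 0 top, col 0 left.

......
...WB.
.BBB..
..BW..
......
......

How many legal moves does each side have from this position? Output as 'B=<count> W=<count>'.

Answer: B=6 W=3

Derivation:
-- B to move --
(0,2): no bracket -> illegal
(0,3): flips 1 -> legal
(0,4): flips 1 -> legal
(1,2): flips 1 -> legal
(2,4): no bracket -> illegal
(3,4): flips 1 -> legal
(4,2): no bracket -> illegal
(4,3): flips 1 -> legal
(4,4): flips 1 -> legal
B mobility = 6
-- W to move --
(0,3): no bracket -> illegal
(0,4): no bracket -> illegal
(0,5): no bracket -> illegal
(1,0): no bracket -> illegal
(1,1): flips 1 -> legal
(1,2): no bracket -> illegal
(1,5): flips 1 -> legal
(2,0): no bracket -> illegal
(2,4): no bracket -> illegal
(2,5): no bracket -> illegal
(3,0): no bracket -> illegal
(3,1): flips 2 -> legal
(3,4): no bracket -> illegal
(4,1): no bracket -> illegal
(4,2): no bracket -> illegal
(4,3): no bracket -> illegal
W mobility = 3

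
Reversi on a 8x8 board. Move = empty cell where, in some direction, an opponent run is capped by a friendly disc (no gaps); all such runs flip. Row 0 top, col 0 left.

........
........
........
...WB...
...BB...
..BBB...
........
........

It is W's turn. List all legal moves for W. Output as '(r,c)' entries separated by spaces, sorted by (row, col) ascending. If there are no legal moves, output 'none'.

Answer: (3,5) (5,5) (6,3)

Derivation:
(2,3): no bracket -> illegal
(2,4): no bracket -> illegal
(2,5): no bracket -> illegal
(3,2): no bracket -> illegal
(3,5): flips 1 -> legal
(4,1): no bracket -> illegal
(4,2): no bracket -> illegal
(4,5): no bracket -> illegal
(5,1): no bracket -> illegal
(5,5): flips 1 -> legal
(6,1): no bracket -> illegal
(6,2): no bracket -> illegal
(6,3): flips 2 -> legal
(6,4): no bracket -> illegal
(6,5): no bracket -> illegal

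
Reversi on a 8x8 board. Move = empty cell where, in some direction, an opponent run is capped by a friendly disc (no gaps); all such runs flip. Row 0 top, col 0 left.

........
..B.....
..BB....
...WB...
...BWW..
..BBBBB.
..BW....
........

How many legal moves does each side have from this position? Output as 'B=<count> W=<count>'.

-- B to move --
(2,4): no bracket -> illegal
(3,2): flips 1 -> legal
(3,5): flips 2 -> legal
(3,6): flips 1 -> legal
(4,2): no bracket -> illegal
(4,6): flips 2 -> legal
(6,4): flips 1 -> legal
(7,2): flips 1 -> legal
(7,3): flips 1 -> legal
(7,4): flips 1 -> legal
B mobility = 8
-- W to move --
(0,1): flips 3 -> legal
(0,2): no bracket -> illegal
(0,3): no bracket -> illegal
(1,1): flips 1 -> legal
(1,3): flips 1 -> legal
(1,4): no bracket -> illegal
(2,1): no bracket -> illegal
(2,4): flips 1 -> legal
(2,5): no bracket -> illegal
(3,1): no bracket -> illegal
(3,2): no bracket -> illegal
(3,5): flips 1 -> legal
(4,1): flips 1 -> legal
(4,2): flips 1 -> legal
(4,6): no bracket -> illegal
(4,7): no bracket -> illegal
(5,1): no bracket -> illegal
(5,7): no bracket -> illegal
(6,1): flips 1 -> legal
(6,4): flips 1 -> legal
(6,5): flips 1 -> legal
(6,6): flips 1 -> legal
(6,7): flips 1 -> legal
(7,1): flips 2 -> legal
(7,2): no bracket -> illegal
(7,3): no bracket -> illegal
W mobility = 13

Answer: B=8 W=13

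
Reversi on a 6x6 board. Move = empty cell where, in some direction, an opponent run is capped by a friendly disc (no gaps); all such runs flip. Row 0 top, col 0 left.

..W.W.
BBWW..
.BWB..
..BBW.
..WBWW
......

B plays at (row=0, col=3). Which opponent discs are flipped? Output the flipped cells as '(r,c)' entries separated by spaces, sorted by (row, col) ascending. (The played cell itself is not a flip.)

Dir NW: edge -> no flip
Dir N: edge -> no flip
Dir NE: edge -> no flip
Dir W: opp run (0,2), next='.' -> no flip
Dir E: opp run (0,4), next='.' -> no flip
Dir SW: opp run (1,2) capped by B -> flip
Dir S: opp run (1,3) capped by B -> flip
Dir SE: first cell '.' (not opp) -> no flip

Answer: (1,2) (1,3)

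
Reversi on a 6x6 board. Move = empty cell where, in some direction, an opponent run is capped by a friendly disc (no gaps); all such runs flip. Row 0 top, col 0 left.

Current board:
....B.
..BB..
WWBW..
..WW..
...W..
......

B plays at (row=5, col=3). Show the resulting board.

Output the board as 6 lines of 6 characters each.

Place B at (5,3); scan 8 dirs for brackets.
Dir NW: first cell '.' (not opp) -> no flip
Dir N: opp run (4,3) (3,3) (2,3) capped by B -> flip
Dir NE: first cell '.' (not opp) -> no flip
Dir W: first cell '.' (not opp) -> no flip
Dir E: first cell '.' (not opp) -> no flip
Dir SW: edge -> no flip
Dir S: edge -> no flip
Dir SE: edge -> no flip
All flips: (2,3) (3,3) (4,3)

Answer: ....B.
..BB..
WWBB..
..WB..
...B..
...B..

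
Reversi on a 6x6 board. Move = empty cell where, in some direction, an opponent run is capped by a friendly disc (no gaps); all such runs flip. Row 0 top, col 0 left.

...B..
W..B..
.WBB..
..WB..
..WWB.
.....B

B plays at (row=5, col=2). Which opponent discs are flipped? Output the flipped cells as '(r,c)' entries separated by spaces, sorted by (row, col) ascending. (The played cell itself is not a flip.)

Dir NW: first cell '.' (not opp) -> no flip
Dir N: opp run (4,2) (3,2) capped by B -> flip
Dir NE: opp run (4,3), next='.' -> no flip
Dir W: first cell '.' (not opp) -> no flip
Dir E: first cell '.' (not opp) -> no flip
Dir SW: edge -> no flip
Dir S: edge -> no flip
Dir SE: edge -> no flip

Answer: (3,2) (4,2)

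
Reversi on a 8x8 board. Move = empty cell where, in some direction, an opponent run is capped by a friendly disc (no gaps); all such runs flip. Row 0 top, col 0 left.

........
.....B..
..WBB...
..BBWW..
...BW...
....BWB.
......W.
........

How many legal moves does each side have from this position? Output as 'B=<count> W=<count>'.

-- B to move --
(1,1): flips 1 -> legal
(1,2): flips 1 -> legal
(1,3): no bracket -> illegal
(2,1): flips 1 -> legal
(2,5): flips 1 -> legal
(2,6): no bracket -> illegal
(3,1): no bracket -> illegal
(3,6): flips 2 -> legal
(4,5): flips 2 -> legal
(4,6): flips 1 -> legal
(5,3): no bracket -> illegal
(5,7): no bracket -> illegal
(6,4): no bracket -> illegal
(6,5): no bracket -> illegal
(6,7): no bracket -> illegal
(7,5): no bracket -> illegal
(7,6): flips 1 -> legal
(7,7): flips 3 -> legal
B mobility = 9
-- W to move --
(0,4): no bracket -> illegal
(0,5): no bracket -> illegal
(0,6): no bracket -> illegal
(1,2): flips 1 -> legal
(1,3): flips 1 -> legal
(1,4): flips 1 -> legal
(1,6): no bracket -> illegal
(2,1): no bracket -> illegal
(2,5): flips 2 -> legal
(2,6): no bracket -> illegal
(3,1): flips 2 -> legal
(4,1): no bracket -> illegal
(4,2): flips 2 -> legal
(4,5): no bracket -> illegal
(4,6): flips 1 -> legal
(4,7): no bracket -> illegal
(5,2): flips 1 -> legal
(5,3): flips 1 -> legal
(5,7): flips 1 -> legal
(6,3): no bracket -> illegal
(6,4): flips 1 -> legal
(6,5): no bracket -> illegal
(6,7): no bracket -> illegal
W mobility = 11

Answer: B=9 W=11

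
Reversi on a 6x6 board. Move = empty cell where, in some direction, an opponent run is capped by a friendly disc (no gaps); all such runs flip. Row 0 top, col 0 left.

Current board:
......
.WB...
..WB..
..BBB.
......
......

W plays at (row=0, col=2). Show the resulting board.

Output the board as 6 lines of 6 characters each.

Answer: ..W...
.WW...
..WB..
..BBB.
......
......

Derivation:
Place W at (0,2); scan 8 dirs for brackets.
Dir NW: edge -> no flip
Dir N: edge -> no flip
Dir NE: edge -> no flip
Dir W: first cell '.' (not opp) -> no flip
Dir E: first cell '.' (not opp) -> no flip
Dir SW: first cell 'W' (not opp) -> no flip
Dir S: opp run (1,2) capped by W -> flip
Dir SE: first cell '.' (not opp) -> no flip
All flips: (1,2)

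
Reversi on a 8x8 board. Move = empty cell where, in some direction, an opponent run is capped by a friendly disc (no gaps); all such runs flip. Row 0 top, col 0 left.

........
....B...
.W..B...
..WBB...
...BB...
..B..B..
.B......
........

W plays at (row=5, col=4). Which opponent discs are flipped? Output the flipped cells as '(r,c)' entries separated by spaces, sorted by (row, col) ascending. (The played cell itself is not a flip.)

Dir NW: opp run (4,3) capped by W -> flip
Dir N: opp run (4,4) (3,4) (2,4) (1,4), next='.' -> no flip
Dir NE: first cell '.' (not opp) -> no flip
Dir W: first cell '.' (not opp) -> no flip
Dir E: opp run (5,5), next='.' -> no flip
Dir SW: first cell '.' (not opp) -> no flip
Dir S: first cell '.' (not opp) -> no flip
Dir SE: first cell '.' (not opp) -> no flip

Answer: (4,3)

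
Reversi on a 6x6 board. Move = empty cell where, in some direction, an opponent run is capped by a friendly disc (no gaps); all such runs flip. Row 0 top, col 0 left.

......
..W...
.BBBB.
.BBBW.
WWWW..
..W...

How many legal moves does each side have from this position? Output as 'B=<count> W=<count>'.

Answer: B=10 W=7

Derivation:
-- B to move --
(0,1): flips 1 -> legal
(0,2): flips 1 -> legal
(0,3): flips 1 -> legal
(1,1): no bracket -> illegal
(1,3): no bracket -> illegal
(2,5): no bracket -> illegal
(3,0): no bracket -> illegal
(3,5): flips 1 -> legal
(4,4): flips 1 -> legal
(4,5): flips 1 -> legal
(5,0): flips 1 -> legal
(5,1): flips 2 -> legal
(5,3): flips 2 -> legal
(5,4): flips 1 -> legal
B mobility = 10
-- W to move --
(1,0): flips 2 -> legal
(1,1): flips 2 -> legal
(1,3): flips 4 -> legal
(1,4): flips 3 -> legal
(1,5): flips 2 -> legal
(2,0): flips 1 -> legal
(2,5): no bracket -> illegal
(3,0): flips 4 -> legal
(3,5): no bracket -> illegal
(4,4): no bracket -> illegal
W mobility = 7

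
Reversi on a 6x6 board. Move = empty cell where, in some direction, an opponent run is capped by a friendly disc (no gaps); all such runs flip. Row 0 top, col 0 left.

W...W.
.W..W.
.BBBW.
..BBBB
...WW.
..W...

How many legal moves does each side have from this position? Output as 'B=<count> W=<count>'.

Answer: B=8 W=7

Derivation:
-- B to move --
(0,1): flips 1 -> legal
(0,2): no bracket -> illegal
(0,3): no bracket -> illegal
(0,5): flips 1 -> legal
(1,0): no bracket -> illegal
(1,2): no bracket -> illegal
(1,3): flips 1 -> legal
(1,5): flips 1 -> legal
(2,0): no bracket -> illegal
(2,5): flips 1 -> legal
(4,1): no bracket -> illegal
(4,2): no bracket -> illegal
(4,5): no bracket -> illegal
(5,1): no bracket -> illegal
(5,3): flips 2 -> legal
(5,4): flips 2 -> legal
(5,5): flips 1 -> legal
B mobility = 8
-- W to move --
(1,0): flips 2 -> legal
(1,2): no bracket -> illegal
(1,3): flips 2 -> legal
(2,0): flips 3 -> legal
(2,5): flips 1 -> legal
(3,0): no bracket -> illegal
(3,1): flips 1 -> legal
(4,1): flips 2 -> legal
(4,2): flips 1 -> legal
(4,5): no bracket -> illegal
W mobility = 7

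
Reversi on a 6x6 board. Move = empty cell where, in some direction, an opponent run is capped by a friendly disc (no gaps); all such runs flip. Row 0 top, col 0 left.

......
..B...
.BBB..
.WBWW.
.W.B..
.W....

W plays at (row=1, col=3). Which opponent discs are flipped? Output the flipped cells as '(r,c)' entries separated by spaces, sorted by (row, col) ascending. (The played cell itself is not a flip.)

Answer: (2,2) (2,3)

Derivation:
Dir NW: first cell '.' (not opp) -> no flip
Dir N: first cell '.' (not opp) -> no flip
Dir NE: first cell '.' (not opp) -> no flip
Dir W: opp run (1,2), next='.' -> no flip
Dir E: first cell '.' (not opp) -> no flip
Dir SW: opp run (2,2) capped by W -> flip
Dir S: opp run (2,3) capped by W -> flip
Dir SE: first cell '.' (not opp) -> no flip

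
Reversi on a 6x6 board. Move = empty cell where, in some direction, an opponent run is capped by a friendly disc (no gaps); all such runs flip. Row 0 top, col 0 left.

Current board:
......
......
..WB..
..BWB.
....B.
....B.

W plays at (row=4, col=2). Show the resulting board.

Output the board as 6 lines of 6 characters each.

Answer: ......
......
..WB..
..WWB.
..W.B.
....B.

Derivation:
Place W at (4,2); scan 8 dirs for brackets.
Dir NW: first cell '.' (not opp) -> no flip
Dir N: opp run (3,2) capped by W -> flip
Dir NE: first cell 'W' (not opp) -> no flip
Dir W: first cell '.' (not opp) -> no flip
Dir E: first cell '.' (not opp) -> no flip
Dir SW: first cell '.' (not opp) -> no flip
Dir S: first cell '.' (not opp) -> no flip
Dir SE: first cell '.' (not opp) -> no flip
All flips: (3,2)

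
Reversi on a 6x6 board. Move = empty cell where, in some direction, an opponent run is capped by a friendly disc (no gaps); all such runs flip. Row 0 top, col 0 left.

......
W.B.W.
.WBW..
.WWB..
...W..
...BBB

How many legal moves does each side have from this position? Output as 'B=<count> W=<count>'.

-- B to move --
(0,0): no bracket -> illegal
(0,1): no bracket -> illegal
(0,3): no bracket -> illegal
(0,4): no bracket -> illegal
(0,5): no bracket -> illegal
(1,1): no bracket -> illegal
(1,3): flips 1 -> legal
(1,5): no bracket -> illegal
(2,0): flips 1 -> legal
(2,4): flips 1 -> legal
(2,5): no bracket -> illegal
(3,0): flips 3 -> legal
(3,4): flips 1 -> legal
(4,0): flips 1 -> legal
(4,1): no bracket -> illegal
(4,2): flips 1 -> legal
(4,4): no bracket -> illegal
(5,2): no bracket -> illegal
B mobility = 7
-- W to move --
(0,1): flips 1 -> legal
(0,2): flips 2 -> legal
(0,3): flips 1 -> legal
(1,1): no bracket -> illegal
(1,3): flips 1 -> legal
(2,4): no bracket -> illegal
(3,4): flips 1 -> legal
(4,2): no bracket -> illegal
(4,4): no bracket -> illegal
(4,5): no bracket -> illegal
(5,2): no bracket -> illegal
W mobility = 5

Answer: B=7 W=5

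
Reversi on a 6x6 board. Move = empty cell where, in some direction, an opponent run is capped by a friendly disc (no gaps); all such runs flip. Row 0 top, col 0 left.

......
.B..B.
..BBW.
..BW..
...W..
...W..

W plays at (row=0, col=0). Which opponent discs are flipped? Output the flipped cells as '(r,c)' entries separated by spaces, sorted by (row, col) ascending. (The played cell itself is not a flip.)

Answer: (1,1) (2,2)

Derivation:
Dir NW: edge -> no flip
Dir N: edge -> no flip
Dir NE: edge -> no flip
Dir W: edge -> no flip
Dir E: first cell '.' (not opp) -> no flip
Dir SW: edge -> no flip
Dir S: first cell '.' (not opp) -> no flip
Dir SE: opp run (1,1) (2,2) capped by W -> flip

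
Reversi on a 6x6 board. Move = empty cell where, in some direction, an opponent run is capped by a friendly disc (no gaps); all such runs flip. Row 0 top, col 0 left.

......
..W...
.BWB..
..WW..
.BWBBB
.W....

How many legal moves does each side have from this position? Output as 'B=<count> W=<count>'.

Answer: B=3 W=13

Derivation:
-- B to move --
(0,1): flips 1 -> legal
(0,2): no bracket -> illegal
(0,3): flips 1 -> legal
(1,1): flips 2 -> legal
(1,3): no bracket -> illegal
(2,4): no bracket -> illegal
(3,1): no bracket -> illegal
(3,4): no bracket -> illegal
(4,0): no bracket -> illegal
(5,0): no bracket -> illegal
(5,2): no bracket -> illegal
(5,3): no bracket -> illegal
B mobility = 3
-- W to move --
(1,0): flips 1 -> legal
(1,1): no bracket -> illegal
(1,3): flips 1 -> legal
(1,4): flips 1 -> legal
(2,0): flips 1 -> legal
(2,4): flips 1 -> legal
(3,0): flips 1 -> legal
(3,1): flips 1 -> legal
(3,4): flips 1 -> legal
(3,5): no bracket -> illegal
(4,0): flips 1 -> legal
(5,0): flips 1 -> legal
(5,2): no bracket -> illegal
(5,3): flips 1 -> legal
(5,4): flips 1 -> legal
(5,5): flips 1 -> legal
W mobility = 13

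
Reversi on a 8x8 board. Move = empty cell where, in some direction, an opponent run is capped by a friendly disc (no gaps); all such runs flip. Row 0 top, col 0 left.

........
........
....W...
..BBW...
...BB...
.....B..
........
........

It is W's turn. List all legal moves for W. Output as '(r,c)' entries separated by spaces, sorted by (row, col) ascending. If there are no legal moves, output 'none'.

Answer: (3,1) (4,2) (5,2) (5,4)

Derivation:
(2,1): no bracket -> illegal
(2,2): no bracket -> illegal
(2,3): no bracket -> illegal
(3,1): flips 2 -> legal
(3,5): no bracket -> illegal
(4,1): no bracket -> illegal
(4,2): flips 1 -> legal
(4,5): no bracket -> illegal
(4,6): no bracket -> illegal
(5,2): flips 1 -> legal
(5,3): no bracket -> illegal
(5,4): flips 1 -> legal
(5,6): no bracket -> illegal
(6,4): no bracket -> illegal
(6,5): no bracket -> illegal
(6,6): no bracket -> illegal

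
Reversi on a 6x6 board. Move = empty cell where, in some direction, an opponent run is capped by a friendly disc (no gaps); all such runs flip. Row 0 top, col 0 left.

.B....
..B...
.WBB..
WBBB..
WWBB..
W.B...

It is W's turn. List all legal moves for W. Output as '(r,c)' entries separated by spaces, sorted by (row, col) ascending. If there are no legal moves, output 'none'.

Answer: (0,3) (1,3) (1,4) (2,4) (3,4) (4,4) (5,4)

Derivation:
(0,0): no bracket -> illegal
(0,2): no bracket -> illegal
(0,3): flips 1 -> legal
(1,0): no bracket -> illegal
(1,1): no bracket -> illegal
(1,3): flips 2 -> legal
(1,4): flips 2 -> legal
(2,0): no bracket -> illegal
(2,4): flips 2 -> legal
(3,4): flips 3 -> legal
(4,4): flips 2 -> legal
(5,1): no bracket -> illegal
(5,3): no bracket -> illegal
(5,4): flips 2 -> legal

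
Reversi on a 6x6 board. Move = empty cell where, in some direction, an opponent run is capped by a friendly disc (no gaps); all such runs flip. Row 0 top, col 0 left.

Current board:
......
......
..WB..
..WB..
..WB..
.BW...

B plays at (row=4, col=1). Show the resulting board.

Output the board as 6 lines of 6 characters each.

Answer: ......
......
..WB..
..BB..
.BBB..
.BW...

Derivation:
Place B at (4,1); scan 8 dirs for brackets.
Dir NW: first cell '.' (not opp) -> no flip
Dir N: first cell '.' (not opp) -> no flip
Dir NE: opp run (3,2) capped by B -> flip
Dir W: first cell '.' (not opp) -> no flip
Dir E: opp run (4,2) capped by B -> flip
Dir SW: first cell '.' (not opp) -> no flip
Dir S: first cell 'B' (not opp) -> no flip
Dir SE: opp run (5,2), next=edge -> no flip
All flips: (3,2) (4,2)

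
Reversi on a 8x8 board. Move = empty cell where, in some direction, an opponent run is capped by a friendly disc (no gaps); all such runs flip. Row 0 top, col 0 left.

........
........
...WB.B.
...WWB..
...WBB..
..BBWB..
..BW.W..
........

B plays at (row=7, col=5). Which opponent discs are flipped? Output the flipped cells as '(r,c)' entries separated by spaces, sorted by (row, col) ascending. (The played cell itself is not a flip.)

Answer: (6,5)

Derivation:
Dir NW: first cell '.' (not opp) -> no flip
Dir N: opp run (6,5) capped by B -> flip
Dir NE: first cell '.' (not opp) -> no flip
Dir W: first cell '.' (not opp) -> no flip
Dir E: first cell '.' (not opp) -> no flip
Dir SW: edge -> no flip
Dir S: edge -> no flip
Dir SE: edge -> no flip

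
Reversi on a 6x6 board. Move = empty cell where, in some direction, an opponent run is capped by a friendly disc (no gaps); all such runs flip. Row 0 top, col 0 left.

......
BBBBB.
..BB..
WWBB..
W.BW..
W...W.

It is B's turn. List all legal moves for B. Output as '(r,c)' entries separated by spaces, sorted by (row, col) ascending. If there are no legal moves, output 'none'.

(2,0): flips 1 -> legal
(2,1): no bracket -> illegal
(3,4): no bracket -> illegal
(4,1): no bracket -> illegal
(4,4): flips 1 -> legal
(4,5): no bracket -> illegal
(5,1): no bracket -> illegal
(5,2): no bracket -> illegal
(5,3): flips 1 -> legal
(5,5): no bracket -> illegal

Answer: (2,0) (4,4) (5,3)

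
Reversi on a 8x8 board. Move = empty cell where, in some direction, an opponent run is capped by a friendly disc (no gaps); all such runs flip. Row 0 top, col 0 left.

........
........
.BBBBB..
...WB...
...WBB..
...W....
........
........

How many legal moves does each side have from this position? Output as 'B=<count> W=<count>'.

Answer: B=5 W=7

Derivation:
-- B to move --
(3,2): flips 1 -> legal
(4,2): flips 2 -> legal
(5,2): flips 1 -> legal
(5,4): no bracket -> illegal
(6,2): flips 1 -> legal
(6,3): flips 3 -> legal
(6,4): no bracket -> illegal
B mobility = 5
-- W to move --
(1,0): no bracket -> illegal
(1,1): flips 1 -> legal
(1,2): no bracket -> illegal
(1,3): flips 1 -> legal
(1,4): no bracket -> illegal
(1,5): flips 1 -> legal
(1,6): flips 2 -> legal
(2,0): no bracket -> illegal
(2,6): no bracket -> illegal
(3,0): no bracket -> illegal
(3,1): no bracket -> illegal
(3,2): no bracket -> illegal
(3,5): flips 2 -> legal
(3,6): no bracket -> illegal
(4,6): flips 2 -> legal
(5,4): no bracket -> illegal
(5,5): flips 1 -> legal
(5,6): no bracket -> illegal
W mobility = 7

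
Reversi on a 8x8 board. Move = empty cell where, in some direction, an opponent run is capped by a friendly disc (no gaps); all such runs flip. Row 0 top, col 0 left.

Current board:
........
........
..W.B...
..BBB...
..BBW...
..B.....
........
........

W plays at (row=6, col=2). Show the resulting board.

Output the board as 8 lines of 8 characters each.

Answer: ........
........
..W.B...
..WBB...
..WBW...
..W.....
..W.....
........

Derivation:
Place W at (6,2); scan 8 dirs for brackets.
Dir NW: first cell '.' (not opp) -> no flip
Dir N: opp run (5,2) (4,2) (3,2) capped by W -> flip
Dir NE: first cell '.' (not opp) -> no flip
Dir W: first cell '.' (not opp) -> no flip
Dir E: first cell '.' (not opp) -> no flip
Dir SW: first cell '.' (not opp) -> no flip
Dir S: first cell '.' (not opp) -> no flip
Dir SE: first cell '.' (not opp) -> no flip
All flips: (3,2) (4,2) (5,2)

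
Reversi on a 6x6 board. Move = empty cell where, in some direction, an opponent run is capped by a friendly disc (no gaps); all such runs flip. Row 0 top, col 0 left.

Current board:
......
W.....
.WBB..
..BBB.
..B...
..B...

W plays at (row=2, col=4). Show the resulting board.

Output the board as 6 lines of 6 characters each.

Answer: ......
W.....
.WWWW.
..BBB.
..B...
..B...

Derivation:
Place W at (2,4); scan 8 dirs for brackets.
Dir NW: first cell '.' (not opp) -> no flip
Dir N: first cell '.' (not opp) -> no flip
Dir NE: first cell '.' (not opp) -> no flip
Dir W: opp run (2,3) (2,2) capped by W -> flip
Dir E: first cell '.' (not opp) -> no flip
Dir SW: opp run (3,3) (4,2), next='.' -> no flip
Dir S: opp run (3,4), next='.' -> no flip
Dir SE: first cell '.' (not opp) -> no flip
All flips: (2,2) (2,3)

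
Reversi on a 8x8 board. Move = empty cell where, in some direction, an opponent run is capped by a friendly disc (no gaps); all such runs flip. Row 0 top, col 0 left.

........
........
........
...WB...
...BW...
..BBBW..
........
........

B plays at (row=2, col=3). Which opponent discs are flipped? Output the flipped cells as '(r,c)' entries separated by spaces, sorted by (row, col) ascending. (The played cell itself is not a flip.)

Answer: (3,3)

Derivation:
Dir NW: first cell '.' (not opp) -> no flip
Dir N: first cell '.' (not opp) -> no flip
Dir NE: first cell '.' (not opp) -> no flip
Dir W: first cell '.' (not opp) -> no flip
Dir E: first cell '.' (not opp) -> no flip
Dir SW: first cell '.' (not opp) -> no flip
Dir S: opp run (3,3) capped by B -> flip
Dir SE: first cell 'B' (not opp) -> no flip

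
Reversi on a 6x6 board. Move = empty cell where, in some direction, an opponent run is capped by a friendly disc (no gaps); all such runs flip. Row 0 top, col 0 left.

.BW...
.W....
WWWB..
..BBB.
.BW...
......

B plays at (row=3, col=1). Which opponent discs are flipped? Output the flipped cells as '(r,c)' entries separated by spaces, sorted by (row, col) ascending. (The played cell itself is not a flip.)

Dir NW: opp run (2,0), next=edge -> no flip
Dir N: opp run (2,1) (1,1) capped by B -> flip
Dir NE: opp run (2,2), next='.' -> no flip
Dir W: first cell '.' (not opp) -> no flip
Dir E: first cell 'B' (not opp) -> no flip
Dir SW: first cell '.' (not opp) -> no flip
Dir S: first cell 'B' (not opp) -> no flip
Dir SE: opp run (4,2), next='.' -> no flip

Answer: (1,1) (2,1)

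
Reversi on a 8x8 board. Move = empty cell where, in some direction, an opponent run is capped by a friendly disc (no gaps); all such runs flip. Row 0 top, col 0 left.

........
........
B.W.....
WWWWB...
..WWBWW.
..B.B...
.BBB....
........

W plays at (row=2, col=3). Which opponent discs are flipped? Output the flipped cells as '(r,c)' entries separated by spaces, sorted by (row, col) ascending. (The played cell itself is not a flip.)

Answer: (3,4)

Derivation:
Dir NW: first cell '.' (not opp) -> no flip
Dir N: first cell '.' (not opp) -> no flip
Dir NE: first cell '.' (not opp) -> no flip
Dir W: first cell 'W' (not opp) -> no flip
Dir E: first cell '.' (not opp) -> no flip
Dir SW: first cell 'W' (not opp) -> no flip
Dir S: first cell 'W' (not opp) -> no flip
Dir SE: opp run (3,4) capped by W -> flip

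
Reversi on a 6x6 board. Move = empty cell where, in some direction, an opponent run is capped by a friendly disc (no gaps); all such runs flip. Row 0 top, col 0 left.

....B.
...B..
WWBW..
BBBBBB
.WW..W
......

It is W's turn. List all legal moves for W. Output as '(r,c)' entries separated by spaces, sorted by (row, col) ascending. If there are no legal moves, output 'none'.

(0,2): no bracket -> illegal
(0,3): flips 1 -> legal
(0,5): no bracket -> illegal
(1,1): no bracket -> illegal
(1,2): flips 2 -> legal
(1,4): no bracket -> illegal
(1,5): no bracket -> illegal
(2,4): flips 1 -> legal
(2,5): flips 1 -> legal
(4,0): flips 1 -> legal
(4,3): flips 2 -> legal
(4,4): no bracket -> illegal

Answer: (0,3) (1,2) (2,4) (2,5) (4,0) (4,3)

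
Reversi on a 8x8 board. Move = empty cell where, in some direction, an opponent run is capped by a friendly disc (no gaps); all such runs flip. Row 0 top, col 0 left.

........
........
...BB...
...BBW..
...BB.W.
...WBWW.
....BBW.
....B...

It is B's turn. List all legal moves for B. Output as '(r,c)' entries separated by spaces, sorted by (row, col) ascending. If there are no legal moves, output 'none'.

Answer: (2,6) (3,6) (3,7) (4,2) (4,5) (4,7) (5,2) (5,7) (6,2) (6,3) (6,7) (7,7)

Derivation:
(2,5): no bracket -> illegal
(2,6): flips 1 -> legal
(3,6): flips 1 -> legal
(3,7): flips 2 -> legal
(4,2): flips 1 -> legal
(4,5): flips 1 -> legal
(4,7): flips 1 -> legal
(5,2): flips 1 -> legal
(5,7): flips 4 -> legal
(6,2): flips 1 -> legal
(6,3): flips 1 -> legal
(6,7): flips 1 -> legal
(7,5): no bracket -> illegal
(7,6): no bracket -> illegal
(7,7): flips 2 -> legal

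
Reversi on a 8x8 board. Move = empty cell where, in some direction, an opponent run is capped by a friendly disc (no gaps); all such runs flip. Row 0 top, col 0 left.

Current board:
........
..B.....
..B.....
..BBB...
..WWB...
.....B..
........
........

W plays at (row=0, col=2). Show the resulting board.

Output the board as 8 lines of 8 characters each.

Answer: ..W.....
..W.....
..W.....
..WBB...
..WWB...
.....B..
........
........

Derivation:
Place W at (0,2); scan 8 dirs for brackets.
Dir NW: edge -> no flip
Dir N: edge -> no flip
Dir NE: edge -> no flip
Dir W: first cell '.' (not opp) -> no flip
Dir E: first cell '.' (not opp) -> no flip
Dir SW: first cell '.' (not opp) -> no flip
Dir S: opp run (1,2) (2,2) (3,2) capped by W -> flip
Dir SE: first cell '.' (not opp) -> no flip
All flips: (1,2) (2,2) (3,2)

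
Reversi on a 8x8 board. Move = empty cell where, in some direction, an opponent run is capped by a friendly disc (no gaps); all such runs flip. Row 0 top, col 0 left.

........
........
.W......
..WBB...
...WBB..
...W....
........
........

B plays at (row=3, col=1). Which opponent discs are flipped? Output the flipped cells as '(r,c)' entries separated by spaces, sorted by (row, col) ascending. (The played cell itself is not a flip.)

Answer: (3,2)

Derivation:
Dir NW: first cell '.' (not opp) -> no flip
Dir N: opp run (2,1), next='.' -> no flip
Dir NE: first cell '.' (not opp) -> no flip
Dir W: first cell '.' (not opp) -> no flip
Dir E: opp run (3,2) capped by B -> flip
Dir SW: first cell '.' (not opp) -> no flip
Dir S: first cell '.' (not opp) -> no flip
Dir SE: first cell '.' (not opp) -> no flip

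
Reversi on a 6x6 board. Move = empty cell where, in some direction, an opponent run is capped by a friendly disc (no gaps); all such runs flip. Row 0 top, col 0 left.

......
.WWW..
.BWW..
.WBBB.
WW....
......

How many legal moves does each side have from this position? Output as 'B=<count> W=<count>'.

-- B to move --
(0,0): flips 2 -> legal
(0,1): flips 3 -> legal
(0,2): flips 2 -> legal
(0,3): flips 3 -> legal
(0,4): no bracket -> illegal
(1,0): no bracket -> illegal
(1,4): flips 1 -> legal
(2,0): no bracket -> illegal
(2,4): flips 2 -> legal
(3,0): flips 1 -> legal
(4,2): no bracket -> illegal
(5,0): flips 1 -> legal
(5,1): flips 2 -> legal
(5,2): no bracket -> illegal
B mobility = 9
-- W to move --
(1,0): no bracket -> illegal
(2,0): flips 1 -> legal
(2,4): no bracket -> illegal
(2,5): no bracket -> illegal
(3,0): flips 1 -> legal
(3,5): flips 3 -> legal
(4,2): flips 1 -> legal
(4,3): flips 1 -> legal
(4,4): flips 1 -> legal
(4,5): flips 1 -> legal
W mobility = 7

Answer: B=9 W=7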